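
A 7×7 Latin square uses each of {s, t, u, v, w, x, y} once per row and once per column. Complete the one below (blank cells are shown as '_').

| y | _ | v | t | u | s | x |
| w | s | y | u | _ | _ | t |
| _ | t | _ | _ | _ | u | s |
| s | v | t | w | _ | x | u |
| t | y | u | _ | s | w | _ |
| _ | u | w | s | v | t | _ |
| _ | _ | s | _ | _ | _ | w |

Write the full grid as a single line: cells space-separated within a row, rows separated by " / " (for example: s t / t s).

(r1,c2) = w
(r2,c5) = x
(r2,c6) = v
(r3,c3) = x
(r4,c5) = y
(r5,c7) = v
(r6,c1) = x
(r6,c7) = y
(r7,c2) = x
(r7,c5) = t
(r7,c6) = y
(r3,c1) = v
(r3,c4) = y
(r3,c5) = w
(r5,c4) = x
(r7,c1) = u
(r7,c4) = v

y w v t u s x / w s y u x v t / v t x y w u s / s v t w y x u / t y u x s w v / x u w s v t y / u x s v t y w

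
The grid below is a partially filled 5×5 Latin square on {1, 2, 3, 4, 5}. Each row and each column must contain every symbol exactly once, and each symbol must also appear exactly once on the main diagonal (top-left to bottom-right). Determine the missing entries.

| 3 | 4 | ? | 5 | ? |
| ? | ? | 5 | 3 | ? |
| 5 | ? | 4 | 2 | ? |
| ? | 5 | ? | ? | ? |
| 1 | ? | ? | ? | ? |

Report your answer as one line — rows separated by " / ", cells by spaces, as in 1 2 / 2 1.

3 4 1 5 2 / 4 2 5 3 1 / 5 1 4 2 3 / 2 5 3 1 4 / 1 3 2 4 5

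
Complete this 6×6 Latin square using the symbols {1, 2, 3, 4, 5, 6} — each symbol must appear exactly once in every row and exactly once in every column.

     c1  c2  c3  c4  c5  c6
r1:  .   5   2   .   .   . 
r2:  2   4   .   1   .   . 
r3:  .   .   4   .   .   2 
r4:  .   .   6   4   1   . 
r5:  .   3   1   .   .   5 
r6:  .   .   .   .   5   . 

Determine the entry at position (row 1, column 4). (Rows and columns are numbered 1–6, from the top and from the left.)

3

At row 4, column 2: row 4 has {1,4,6}; column 2 has {3,4,5}; that leaves 2.
At row 4, column 6: row 4 has {1,2,4,6}; column 6 has {2,5}; that leaves 3.
At row 6, column 3: row 6 has {5}; column 3 has {1,2,4,6}; that leaves 3.
At row 2, column 3: row 2 has {1,2,4}; column 3 has {1,2,3,4,6}; that leaves 5.
At row 2, column 6: row 2 has {1,2,4,5}; column 6 has {2,3,5}; that leaves 6.
At row 4, column 1: row 4 has {1,2,3,4,6}; column 1 has {2}; that leaves 5.
At row 2, column 5: row 2 has {1,2,4,5,6}; column 5 has {1,5}; that leaves 3.
At row 3, column 5: row 3 has {2,4}; column 5 has {1,3,5}; that leaves 6.
At row 1, column 5: row 1 has {2,5}; column 5 has {1,3,5,6}; that leaves 4.
At row 1, column 6: row 1 has {2,4,5}; column 6 has {2,3,5,6}; that leaves 1.
At row 3, column 2: row 3 has {2,4,6}; column 2 has {2,3,4,5}; that leaves 1.
At row 5, column 5: row 5 has {1,3,5}; column 5 has {1,3,4,5,6}; that leaves 2.
At row 6, column 2: row 6 has {3,5}; column 2 has {1,2,3,4,5}; that leaves 6.
At row 6, column 4: row 6 has {3,5,6}; column 4 has {1,4}; that leaves 2.
At row 6, column 6: row 6 has {2,3,5,6}; column 6 has {1,2,3,5,6}; that leaves 4.
At row 3, column 1: row 3 has {1,2,4,6}; column 1 has {2,5}; that leaves 3.
At row 3, column 4: row 3 has {1,2,3,4,6}; column 4 has {1,2,4}; that leaves 5.
At row 5, column 4: row 5 has {1,2,3,5}; column 4 has {1,2,4,5}; that leaves 6.
At row 6, column 1: row 6 has {2,3,4,5,6}; column 1 has {2,3,5}; that leaves 1.
At row 1, column 1: row 1 has {1,2,4,5}; column 1 has {1,2,3,5}; that leaves 6.
At row 1, column 4: row 1 has {1,2,4,5,6}; column 4 has {1,2,4,5,6}; that leaves 3.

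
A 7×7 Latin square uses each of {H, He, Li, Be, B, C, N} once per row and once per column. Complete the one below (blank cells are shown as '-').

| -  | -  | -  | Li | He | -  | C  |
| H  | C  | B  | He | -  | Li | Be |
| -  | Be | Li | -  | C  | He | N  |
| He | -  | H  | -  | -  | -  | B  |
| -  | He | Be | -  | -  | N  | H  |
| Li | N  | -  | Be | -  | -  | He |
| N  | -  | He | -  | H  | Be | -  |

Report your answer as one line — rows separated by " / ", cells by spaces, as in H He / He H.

Be H N Li He B C / H C B He N Li Be / B Be Li H C He N / He Li H N Be C B / C He Be B Li N H / Li N C Be B H He / N B He C H Be Li

(r1,c3): row 1 has {He,Li,C}; column 3 has {H,He,Li,Be,B}, so it must be N.
(r2,c5): row 2 has {H,He,Li,Be,B,C}; column 5 has {H,He,C}, so it must be N.
(r3,c1): row 3 has {He,Li,Be,C,N}; column 1 has {H,He,Li,N}, so it must be B.
(r3,c4): row 3 has {He,Li,Be,B,C,N}; column 4 has {He,Li,Be}, so it must be H.
(r4,c2): row 4 has {H,He,B}; column 2 has {He,Be,C,N}, so it must be Li.
(r4,c5): row 4 has {H,He,Li,B}; column 5 has {H,He,C,N}, so it must be Be.
(r4,c6): row 4 has {H,He,Li,Be,B}; column 6 has {He,Li,Be,N}, so it must be C.
(r5,c1): row 5 has {H,He,Be,N}; column 1 has {H,He,Li,B,N}, so it must be C.
(r5,c4): row 5 has {H,He,Be,C,N}; column 4 has {H,He,Li,Be}, so it must be B.
(r5,c5): row 5 has {H,He,Be,B,C,N}; column 5 has {H,He,Be,C,N}, so it must be Li.
(r6,c3): row 6 has {He,Li,Be,N}; column 3 has {H,He,Li,Be,B,N}, so it must be C.
(r6,c5): row 6 has {He,Li,Be,C,N}; column 5 has {H,He,Li,Be,C,N}, so it must be B.
(r6,c6): row 6 has {He,Li,Be,B,C,N}; column 6 has {He,Li,Be,C,N}, so it must be H.
(r7,c2): row 7 has {H,He,Be,N}; column 2 has {He,Li,Be,C,N}, so it must be B.
(r7,c4): row 7 has {H,He,Be,B,N}; column 4 has {H,He,Li,Be,B}, so it must be C.
(r7,c7): row 7 has {H,He,Be,B,C,N}; column 7 has {H,He,Be,B,C,N}, so it must be Li.
(r1,c1): row 1 has {He,Li,C,N}; column 1 has {H,He,Li,B,C,N}, so it must be Be.
(r1,c2): row 1 has {He,Li,Be,C,N}; column 2 has {He,Li,Be,B,C,N}, so it must be H.
(r1,c6): row 1 has {H,He,Li,Be,C,N}; column 6 has {H,He,Li,Be,C,N}, so it must be B.
(r4,c4): row 4 has {H,He,Li,Be,B,C}; column 4 has {H,He,Li,Be,B,C}, so it must be N.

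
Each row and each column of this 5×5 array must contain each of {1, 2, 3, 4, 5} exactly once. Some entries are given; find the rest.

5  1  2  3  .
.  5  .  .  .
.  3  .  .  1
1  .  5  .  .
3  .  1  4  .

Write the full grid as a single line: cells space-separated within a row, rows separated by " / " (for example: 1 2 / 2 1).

(r1,c5) = 4
(r3,c3) = 4
(r4,c4) = 2
(r4,c5) = 3
(r5,c2) = 2
(r5,c5) = 5
(r2,c3) = 3
(r2,c4) = 1
(r2,c5) = 2
(r3,c1) = 2
(r3,c4) = 5
(r4,c2) = 4
(r2,c1) = 4

5 1 2 3 4 / 4 5 3 1 2 / 2 3 4 5 1 / 1 4 5 2 3 / 3 2 1 4 5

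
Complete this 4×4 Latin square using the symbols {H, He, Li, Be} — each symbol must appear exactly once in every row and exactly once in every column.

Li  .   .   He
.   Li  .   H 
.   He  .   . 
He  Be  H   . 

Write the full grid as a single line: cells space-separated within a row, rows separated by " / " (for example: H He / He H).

Li H Be He / Be Li He H / H He Li Be / He Be H Li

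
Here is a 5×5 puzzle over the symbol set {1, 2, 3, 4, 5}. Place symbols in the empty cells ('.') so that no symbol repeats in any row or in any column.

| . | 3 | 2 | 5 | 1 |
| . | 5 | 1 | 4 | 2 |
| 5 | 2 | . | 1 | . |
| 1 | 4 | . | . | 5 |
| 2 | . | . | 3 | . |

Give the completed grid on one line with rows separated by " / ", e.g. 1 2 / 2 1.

Cell (r1,c1): row 1 has {1,2,3,5}; column 1 has {1,2,5} → 4.
Cell (r2,c1): row 2 has {1,2,4,5}; column 1 has {1,2,4,5} → 3.
Cell (r4,c3): row 4 has {1,4,5}; column 3 has {1,2} → 3.
Cell (r4,c4): row 4 has {1,3,4,5}; column 4 has {1,3,4,5} → 2.
Cell (r5,c2): row 5 has {2,3}; column 2 has {2,3,4,5} → 1.
Cell (r5,c5): row 5 has {1,2,3}; column 5 has {1,2,5} → 4.
Cell (r3,c3): row 3 has {1,2,5}; column 3 has {1,2,3} → 4.
Cell (r3,c5): row 3 has {1,2,4,5}; column 5 has {1,2,4,5} → 3.
Cell (r5,c3): row 5 has {1,2,3,4}; column 3 has {1,2,3,4} → 5.

4 3 2 5 1 / 3 5 1 4 2 / 5 2 4 1 3 / 1 4 3 2 5 / 2 1 5 3 4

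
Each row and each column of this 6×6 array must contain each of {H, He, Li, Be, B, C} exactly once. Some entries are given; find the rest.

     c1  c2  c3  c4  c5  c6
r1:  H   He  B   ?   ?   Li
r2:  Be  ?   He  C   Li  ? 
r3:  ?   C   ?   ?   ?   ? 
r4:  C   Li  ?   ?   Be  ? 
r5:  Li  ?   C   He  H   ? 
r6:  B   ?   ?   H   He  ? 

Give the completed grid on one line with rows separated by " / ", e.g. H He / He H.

H He B Be C Li / Be H He C Li B / He C Be Li B H / C Li H B Be He / Li B C He H Be / B Be Li H He C

row 1 has {H,He,Li,B}; column 4 has {H,He,C} — only Be is left for (r1,c4).
row 1 has {H,He,Li,Be,B}; column 5 has {H,He,Li,Be} — only C is left for (r1,c5).
row 3 has {C}; column 1 has {H,Li,Be,B,C} — only He is left for (r3,c1).
row 3 has {He,C}; column 5 has {H,He,Li,Be,C} — only B is left for (r3,c5).
row 4 has {Li,Be,C}; column 3 has {He,B,C} — only H is left for (r4,c3).
row 4 has {H,Li,Be,C}; column 4 has {H,He,Be,C} — only B is left for (r4,c4).
row 4 has {H,Li,Be,B,C}; column 6 has {Li} — only He is left for (r4,c6).
row 6 has {H,He,B}; column 2 has {He,Li,C} — only Be is left for (r6,c2).
row 6 has {H,He,Be,B}; column 3 has {H,He,B,C} — only Li is left for (r6,c3).
row 6 has {H,He,Li,Be,B}; column 6 has {He,Li} — only C is left for (r6,c6).
row 3 has {He,B,C}; column 3 has {H,He,Li,B,C} — only Be is left for (r3,c3).
row 3 has {He,Be,B,C}; column 4 has {H,He,Be,B,C} — only Li is left for (r3,c4).
row 3 has {He,Li,Be,B,C}; column 6 has {He,Li,C} — only H is left for (r3,c6).
row 5 has {H,He,Li,C}; column 2 has {He,Li,Be,C} — only B is left for (r5,c2).
row 5 has {H,He,Li,B,C}; column 6 has {H,He,Li,C} — only Be is left for (r5,c6).
row 2 has {He,Li,Be,C}; column 2 has {He,Li,Be,B,C} — only H is left for (r2,c2).
row 2 has {H,He,Li,Be,C}; column 6 has {H,He,Li,Be,C} — only B is left for (r2,c6).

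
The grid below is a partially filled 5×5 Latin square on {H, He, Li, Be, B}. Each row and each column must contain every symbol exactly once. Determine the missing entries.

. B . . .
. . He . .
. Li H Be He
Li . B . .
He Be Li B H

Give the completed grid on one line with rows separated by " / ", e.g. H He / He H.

H B Be He Li / Be H He Li B / B Li H Be He / Li He B H Be / He Be Li B H

(r1,c3): row 1 has {B}; column 3 has {H,He,Li,B}, so it must be Be.
(r1,c5): row 1 has {Be,B}; column 5 has {H,He}, so it must be Li.
(r2,c2): row 2 has {He}; column 2 has {Li,Be,B}, so it must be H.
(r2,c4): row 2 has {H,He}; column 4 has {Be,B}, so it must be Li.
(r3,c1): row 3 has {H,He,Li,Be}; column 1 has {He,Li}, so it must be B.
(r4,c2): row 4 has {Li,B}; column 2 has {H,Li,Be,B}, so it must be He.
(r4,c4): row 4 has {He,Li,B}; column 4 has {Li,Be,B}, so it must be H.
(r4,c5): row 4 has {H,He,Li,B}; column 5 has {H,He,Li}, so it must be Be.
(r1,c1): row 1 has {Li,Be,B}; column 1 has {He,Li,B}, so it must be H.
(r1,c4): row 1 has {H,Li,Be,B}; column 4 has {H,Li,Be,B}, so it must be He.
(r2,c1): row 2 has {H,He,Li}; column 1 has {H,He,Li,B}, so it must be Be.
(r2,c5): row 2 has {H,He,Li,Be}; column 5 has {H,He,Li,Be}, so it must be B.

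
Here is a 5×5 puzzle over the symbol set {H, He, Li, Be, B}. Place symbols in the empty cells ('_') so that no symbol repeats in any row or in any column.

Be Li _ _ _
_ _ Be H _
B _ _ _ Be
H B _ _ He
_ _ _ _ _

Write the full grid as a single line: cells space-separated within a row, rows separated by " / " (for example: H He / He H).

(r2,c2) = He
(r3,c2) = H
(r4,c3) = Li
(r4,c4) = Be
(r5,c2) = Be
(r2,c1) = Li
(r2,c5) = B
(r3,c3) = He
(r3,c4) = Li
(r5,c1) = He
(r5,c4) = B
(r1,c4) = He
(r1,c5) = H
(r5,c3) = H
(r5,c5) = Li
(r1,c3) = B

Be Li B He H / Li He Be H B / B H He Li Be / H B Li Be He / He Be H B Li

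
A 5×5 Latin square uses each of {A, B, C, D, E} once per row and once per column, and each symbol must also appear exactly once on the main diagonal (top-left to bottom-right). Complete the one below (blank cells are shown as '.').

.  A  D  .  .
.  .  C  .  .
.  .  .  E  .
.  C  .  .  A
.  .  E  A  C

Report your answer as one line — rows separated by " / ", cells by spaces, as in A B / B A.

B A D C E / A E C B D / C D A E B / E C B D A / D B E A C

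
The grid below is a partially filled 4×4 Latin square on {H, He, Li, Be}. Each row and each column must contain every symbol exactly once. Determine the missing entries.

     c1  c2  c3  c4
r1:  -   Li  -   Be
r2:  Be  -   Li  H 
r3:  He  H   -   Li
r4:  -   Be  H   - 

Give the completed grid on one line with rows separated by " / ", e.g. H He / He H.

At row 1, column 1: row 1 has {Li,Be}; column 1 has {He,Be}; that leaves H.
At row 1, column 3: row 1 has {H,Li,Be}; column 3 has {H,Li}; that leaves He.
At row 2, column 2: row 2 has {H,Li,Be}; column 2 has {H,Li,Be}; that leaves He.
At row 3, column 3: row 3 has {H,He,Li}; column 3 has {H,He,Li}; that leaves Be.
At row 4, column 1: row 4 has {H,Be}; column 1 has {H,He,Be}; that leaves Li.
At row 4, column 4: row 4 has {H,Li,Be}; column 4 has {H,Li,Be}; that leaves He.

H Li He Be / Be He Li H / He H Be Li / Li Be H He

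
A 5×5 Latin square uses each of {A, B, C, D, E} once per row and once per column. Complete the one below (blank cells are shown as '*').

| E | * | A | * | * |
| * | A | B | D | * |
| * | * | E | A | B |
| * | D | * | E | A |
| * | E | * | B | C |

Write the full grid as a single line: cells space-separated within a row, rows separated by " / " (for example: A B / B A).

E B A C D / C A B D E / D C E A B / B D C E A / A E D B C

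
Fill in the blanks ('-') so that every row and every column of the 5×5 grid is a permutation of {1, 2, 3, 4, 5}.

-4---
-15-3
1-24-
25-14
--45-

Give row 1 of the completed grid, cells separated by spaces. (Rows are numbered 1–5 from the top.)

5 4 1 3 2

(r2,c1) = 4
(r2,c4) = 2
(r3,c2) = 3
(r3,c5) = 5
(r4,c3) = 3
(r5,c1) = 3
(r5,c2) = 2
(r5,c5) = 1
(r1,c1) = 5
(r1,c3) = 1
(r1,c4) = 3
(r1,c5) = 2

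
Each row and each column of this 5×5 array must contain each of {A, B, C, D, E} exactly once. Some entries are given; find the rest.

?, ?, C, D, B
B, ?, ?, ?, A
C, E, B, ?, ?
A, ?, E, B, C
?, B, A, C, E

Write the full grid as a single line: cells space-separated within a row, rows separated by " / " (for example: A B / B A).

E A C D B / B C D E A / C E B A D / A D E B C / D B A C E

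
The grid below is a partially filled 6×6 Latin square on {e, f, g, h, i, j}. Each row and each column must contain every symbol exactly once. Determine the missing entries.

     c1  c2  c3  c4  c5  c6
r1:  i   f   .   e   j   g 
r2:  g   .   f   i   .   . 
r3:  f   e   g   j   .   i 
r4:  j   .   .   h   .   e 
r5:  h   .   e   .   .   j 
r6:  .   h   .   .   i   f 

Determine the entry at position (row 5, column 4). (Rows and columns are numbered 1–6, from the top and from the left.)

(r1,c3) = h
(r2,c2) = j
(r2,c6) = h
(r3,c5) = h
(r4,c3) = i
(r6,c1) = e
(r6,c3) = j
(r6,c4) = g
(r2,c5) = e
(r4,c2) = g
(r4,c5) = f
(r5,c2) = i
(r5,c4) = f

f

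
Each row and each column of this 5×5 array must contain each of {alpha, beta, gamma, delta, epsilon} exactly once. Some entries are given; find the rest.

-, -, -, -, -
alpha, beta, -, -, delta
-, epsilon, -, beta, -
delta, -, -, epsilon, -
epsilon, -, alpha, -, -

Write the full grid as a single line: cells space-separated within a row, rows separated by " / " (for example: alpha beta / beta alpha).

beta delta gamma alpha epsilon / alpha beta epsilon gamma delta / gamma epsilon delta beta alpha / delta alpha beta epsilon gamma / epsilon gamma alpha delta beta

(r2,c4) = gamma
(r3,c1) = gamma
(r3,c3) = delta
(r3,c5) = alpha
(r5,c4) = delta
(r1,c1) = beta
(r1,c4) = alpha
(r2,c3) = epsilon
(r5,c2) = gamma
(r5,c5) = beta
(r1,c2) = delta
(r1,c3) = gamma
(r1,c5) = epsilon
(r4,c2) = alpha
(r4,c3) = beta
(r4,c5) = gamma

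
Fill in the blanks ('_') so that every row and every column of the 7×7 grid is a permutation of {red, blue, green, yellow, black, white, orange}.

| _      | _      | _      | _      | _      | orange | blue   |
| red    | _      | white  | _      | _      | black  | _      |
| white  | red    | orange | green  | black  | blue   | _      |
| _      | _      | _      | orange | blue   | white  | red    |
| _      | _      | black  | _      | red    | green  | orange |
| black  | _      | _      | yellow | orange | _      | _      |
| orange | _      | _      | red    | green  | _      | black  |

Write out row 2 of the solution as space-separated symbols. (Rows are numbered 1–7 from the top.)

red orange white blue yellow black green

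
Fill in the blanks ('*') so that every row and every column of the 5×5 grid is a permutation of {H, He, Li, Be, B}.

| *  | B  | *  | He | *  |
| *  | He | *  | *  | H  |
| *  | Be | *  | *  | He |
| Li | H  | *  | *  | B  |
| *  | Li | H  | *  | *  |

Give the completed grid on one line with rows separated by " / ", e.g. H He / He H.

(r4,c4) = Be
(r5,c4) = B
(r5,c5) = Be
(r1,c5) = Li
(r2,c4) = Li
(r3,c4) = H
(r4,c3) = He
(r5,c1) = He
(r1,c3) = Be
(r2,c3) = B
(r3,c1) = B
(r3,c3) = Li
(r1,c1) = H
(r2,c1) = Be

H B Be He Li / Be He B Li H / B Be Li H He / Li H He Be B / He Li H B Be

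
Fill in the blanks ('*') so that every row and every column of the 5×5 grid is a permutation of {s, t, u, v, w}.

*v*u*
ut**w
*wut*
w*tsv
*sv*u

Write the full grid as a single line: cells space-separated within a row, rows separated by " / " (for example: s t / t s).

At row 2, column 3: row 2 has {t,u,w}; column 3 has {t,u,v}; that leaves s.
At row 2, column 4: row 2 has {s,t,u,w}; column 4 has {s,t,u}; that leaves v.
At row 3, column 5: row 3 has {t,u,w}; column 5 has {u,v,w}; that leaves s.
At row 4, column 2: row 4 has {s,t,v,w}; column 2 has {s,t,v,w}; that leaves u.
At row 5, column 1: row 5 has {s,u,v}; column 1 has {u,w}; that leaves t.
At row 5, column 4: row 5 has {s,t,u,v}; column 4 has {s,t,u,v}; that leaves w.
At row 1, column 1: row 1 has {u,v}; column 1 has {t,u,w}; that leaves s.
At row 1, column 3: row 1 has {s,u,v}; column 3 has {s,t,u,v}; that leaves w.
At row 1, column 5: row 1 has {s,u,v,w}; column 5 has {s,u,v,w}; that leaves t.
At row 3, column 1: row 3 has {s,t,u,w}; column 1 has {s,t,u,w}; that leaves v.

s v w u t / u t s v w / v w u t s / w u t s v / t s v w u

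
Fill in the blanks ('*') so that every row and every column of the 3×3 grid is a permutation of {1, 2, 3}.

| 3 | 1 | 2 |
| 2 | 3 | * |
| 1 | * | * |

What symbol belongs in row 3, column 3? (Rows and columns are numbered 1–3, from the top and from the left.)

3

(r2,c3) = 1
(r3,c2) = 2
(r3,c3) = 3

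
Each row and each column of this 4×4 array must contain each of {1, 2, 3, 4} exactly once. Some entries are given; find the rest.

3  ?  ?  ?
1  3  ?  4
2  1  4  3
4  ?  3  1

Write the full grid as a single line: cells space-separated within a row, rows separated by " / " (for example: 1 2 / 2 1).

3 4 1 2 / 1 3 2 4 / 2 1 4 3 / 4 2 3 1

(r1,c4) = 2
(r2,c3) = 2
(r4,c2) = 2
(r1,c2) = 4
(r1,c3) = 1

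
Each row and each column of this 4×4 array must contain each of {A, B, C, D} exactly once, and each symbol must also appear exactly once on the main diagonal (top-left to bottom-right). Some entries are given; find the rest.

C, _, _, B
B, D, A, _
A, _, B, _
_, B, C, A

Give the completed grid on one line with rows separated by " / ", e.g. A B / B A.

C A D B / B D A C / A C B D / D B C A

Cell (r1,c2): row 1 has {B,C}; column 2 has {B,D} → A.
Cell (r1,c3): row 1 has {A,B,C}; column 3 has {A,B,C} → D.
Cell (r2,c4): row 2 has {A,B,D}; column 4 has {A,B} → C.
Cell (r3,c2): row 3 has {A,B}; column 2 has {A,B,D} → C.
Cell (r3,c4): row 3 has {A,B,C}; column 4 has {A,B,C} → D.
Cell (r4,c1): row 4 has {A,B,C}; column 1 has {A,B,C} → D.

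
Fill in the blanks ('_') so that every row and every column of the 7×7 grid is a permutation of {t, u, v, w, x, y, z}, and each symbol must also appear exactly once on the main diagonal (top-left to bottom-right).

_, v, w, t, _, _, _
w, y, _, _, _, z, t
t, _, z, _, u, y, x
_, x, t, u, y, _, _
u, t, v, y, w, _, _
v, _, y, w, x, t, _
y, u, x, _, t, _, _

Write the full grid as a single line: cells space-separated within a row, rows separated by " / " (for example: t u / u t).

x v w t z u y / w y u x v z t / t w z v u y x / z x t u y v w / u t v y w x z / v z y w x t u / y u x z t w v

Cell (r1,c1): row 1 has {t,v,w}; column 1 has {t,u,v,w,y}; the diagonal has {t,u,w,y,z} → x.
Cell (r1,c5): row 1 has {t,v,w,x}; column 5 has {t,u,w,x,y} → z.
Cell (r1,c6): row 1 has {t,v,w,x,z}; column 6 has {t,y,z} → u.
Cell (r1,c7): row 1 has {t,u,v,w,x,z}; column 7 has {t,x} → y.
Cell (r2,c3): row 2 has {t,w,y,z}; column 3 has {t,v,w,x,y,z} → u.
Cell (r2,c5): row 2 has {t,u,w,y,z}; column 5 has {t,u,w,x,y,z} → v.
Cell (r3,c2): row 3 has {t,u,x,y,z}; column 2 has {t,u,v,x,y} → w.
Cell (r3,c4): row 3 has {t,u,w,x,y,z}; column 4 has {t,u,w,y} → v.
Cell (r4,c1): row 4 has {t,u,x,y}; column 1 has {t,u,v,w,x,y} → z.
Cell (r5,c6): row 5 has {t,u,v,w,y}; column 6 has {t,u,y,z} → x.
Cell (r5,c7): row 5 has {t,u,v,w,x,y}; column 7 has {t,x,y} → z.
Cell (r6,c2): row 6 has {t,v,w,x,y}; column 2 has {t,u,v,w,x,y} → z.
Cell (r6,c7): row 6 has {t,v,w,x,y,z}; column 7 has {t,x,y,z} → u.
Cell (r7,c4): row 7 has {t,u,x,y}; column 4 has {t,u,v,w,y} → z.
Cell (r7,c7): row 7 has {t,u,x,y,z}; column 7 has {t,u,x,y,z}; the diagonal has {t,u,w,x,y,z} → v.
Cell (r2,c4): row 2 has {t,u,v,w,y,z}; column 4 has {t,u,v,w,y,z} → x.
Cell (r4,c7): row 4 has {t,u,x,y,z}; column 7 has {t,u,v,x,y,z} → w.
Cell (r7,c6): row 7 has {t,u,v,x,y,z}; column 6 has {t,u,x,y,z} → w.
Cell (r4,c6): row 4 has {t,u,w,x,y,z}; column 6 has {t,u,w,x,y,z} → v.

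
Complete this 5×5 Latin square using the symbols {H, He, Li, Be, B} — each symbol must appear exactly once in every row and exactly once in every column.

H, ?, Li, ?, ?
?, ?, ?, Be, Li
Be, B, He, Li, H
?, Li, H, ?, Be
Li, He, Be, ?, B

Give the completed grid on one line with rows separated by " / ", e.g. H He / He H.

H Be Li B He / He H B Be Li / Be B He Li H / B Li H He Be / Li He Be H B

(r1,c2) = Be
(r1,c5) = He
(r2,c2) = H
(r2,c3) = B
(r5,c4) = H
(r1,c4) = B
(r2,c1) = He
(r4,c1) = B
(r4,c4) = He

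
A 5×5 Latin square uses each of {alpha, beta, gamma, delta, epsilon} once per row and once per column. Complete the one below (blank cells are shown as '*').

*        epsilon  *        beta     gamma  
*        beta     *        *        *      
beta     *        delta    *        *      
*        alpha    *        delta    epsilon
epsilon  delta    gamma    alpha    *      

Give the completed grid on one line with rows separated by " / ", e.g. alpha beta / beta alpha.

(r1,c3): row 1 has {beta,gamma,epsilon}; column 3 has {gamma,delta}, so it must be alpha.
(r2,c3): row 2 has {beta}; column 3 has {alpha,gamma,delta}, so it must be epsilon.
(r2,c4): row 2 has {beta,epsilon}; column 4 has {alpha,beta,delta}, so it must be gamma.
(r3,c2): row 3 has {beta,delta}; column 2 has {alpha,beta,delta,epsilon}, so it must be gamma.
(r3,c4): row 3 has {beta,gamma,delta}; column 4 has {alpha,beta,gamma,delta}, so it must be epsilon.
(r3,c5): row 3 has {beta,gamma,delta,epsilon}; column 5 has {gamma,epsilon}, so it must be alpha.
(r4,c1): row 4 has {alpha,delta,epsilon}; column 1 has {beta,epsilon}, so it must be gamma.
(r4,c3): row 4 has {alpha,gamma,delta,epsilon}; column 3 has {alpha,gamma,delta,epsilon}, so it must be beta.
(r5,c5): row 5 has {alpha,gamma,delta,epsilon}; column 5 has {alpha,gamma,epsilon}, so it must be beta.
(r1,c1): row 1 has {alpha,beta,gamma,epsilon}; column 1 has {beta,gamma,epsilon}, so it must be delta.
(r2,c1): row 2 has {beta,gamma,epsilon}; column 1 has {beta,gamma,delta,epsilon}, so it must be alpha.
(r2,c5): row 2 has {alpha,beta,gamma,epsilon}; column 5 has {alpha,beta,gamma,epsilon}, so it must be delta.

delta epsilon alpha beta gamma / alpha beta epsilon gamma delta / beta gamma delta epsilon alpha / gamma alpha beta delta epsilon / epsilon delta gamma alpha beta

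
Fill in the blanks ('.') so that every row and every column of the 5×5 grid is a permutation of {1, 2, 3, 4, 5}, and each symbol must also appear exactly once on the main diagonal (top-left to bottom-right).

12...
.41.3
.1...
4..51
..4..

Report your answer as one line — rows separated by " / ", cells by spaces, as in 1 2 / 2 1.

1 2 5 3 4 / 5 4 1 2 3 / 2 1 3 4 5 / 4 3 2 5 1 / 3 5 4 1 2

row 2 has {1,3,4}; column 4 has {5} — only 2 is left for (r2,c4).
row 4 has {1,4,5}; column 2 has {1,2,4} — only 3 is left for (r4,c2).
row 4 has {1,3,4,5}; column 3 has {1,4} — only 2 is left for (r4,c3).
row 5 has {4}; column 2 has {1,2,3,4} — only 5 is left for (r5,c2).
row 5 has {4,5}; column 5 has {1,3}; the diagonal has {1,4,5} — only 2 is left for (r5,c5).
row 2 has {1,2,3,4}; column 1 has {1,4} — only 5 is left for (r2,c1).
row 3 has {1}; column 3 has {1,2,4}; the diagonal has {1,2,4,5} — only 3 is left for (r3,c3).
row 3 has {1,3}; column 4 has {2,5} — only 4 is left for (r3,c4).
row 3 has {1,3,4}; column 5 has {1,2,3} — only 5 is left for (r3,c5).
row 5 has {2,4,5}; column 1 has {1,4,5} — only 3 is left for (r5,c1).
row 5 has {2,3,4,5}; column 4 has {2,4,5} — only 1 is left for (r5,c4).
row 1 has {1,2}; column 3 has {1,2,3,4} — only 5 is left for (r1,c3).
row 1 has {1,2,5}; column 4 has {1,2,4,5} — only 3 is left for (r1,c4).
row 1 has {1,2,3,5}; column 5 has {1,2,3,5} — only 4 is left for (r1,c5).
row 3 has {1,3,4,5}; column 1 has {1,3,4,5} — only 2 is left for (r3,c1).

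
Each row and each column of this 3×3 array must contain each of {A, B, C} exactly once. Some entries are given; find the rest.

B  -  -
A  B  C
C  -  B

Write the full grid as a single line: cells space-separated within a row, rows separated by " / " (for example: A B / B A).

B C A / A B C / C A B

Cell (r1,c3): row 1 has {B}; column 3 has {B,C} → A.
Cell (r3,c2): row 3 has {B,C}; column 2 has {B} → A.
Cell (r1,c2): row 1 has {A,B}; column 2 has {A,B} → C.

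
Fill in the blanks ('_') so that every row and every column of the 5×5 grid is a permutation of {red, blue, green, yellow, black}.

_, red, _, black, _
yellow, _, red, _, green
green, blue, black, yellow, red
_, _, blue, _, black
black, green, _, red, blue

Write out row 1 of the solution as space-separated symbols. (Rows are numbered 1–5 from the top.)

(r1,c1) = blue
(r1,c5) = yellow
(r2,c2) = black
(r2,c4) = blue
(r4,c1) = red
(r4,c2) = yellow
(r4,c4) = green
(r5,c3) = yellow
(r1,c3) = green

blue red green black yellow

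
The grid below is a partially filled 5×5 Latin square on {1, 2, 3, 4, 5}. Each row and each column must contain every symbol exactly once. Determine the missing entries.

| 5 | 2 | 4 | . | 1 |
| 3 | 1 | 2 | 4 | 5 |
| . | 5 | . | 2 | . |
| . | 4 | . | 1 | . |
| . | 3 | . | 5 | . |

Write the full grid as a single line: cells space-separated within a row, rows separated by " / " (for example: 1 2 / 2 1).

5 2 4 3 1 / 3 1 2 4 5 / 1 5 3 2 4 / 2 4 5 1 3 / 4 3 1 5 2

(r1,c4) = 3
(r4,c1) = 2
(r4,c5) = 3
(r5,c3) = 1
(r3,c3) = 3
(r3,c5) = 4
(r4,c3) = 5
(r5,c1) = 4
(r5,c5) = 2
(r3,c1) = 1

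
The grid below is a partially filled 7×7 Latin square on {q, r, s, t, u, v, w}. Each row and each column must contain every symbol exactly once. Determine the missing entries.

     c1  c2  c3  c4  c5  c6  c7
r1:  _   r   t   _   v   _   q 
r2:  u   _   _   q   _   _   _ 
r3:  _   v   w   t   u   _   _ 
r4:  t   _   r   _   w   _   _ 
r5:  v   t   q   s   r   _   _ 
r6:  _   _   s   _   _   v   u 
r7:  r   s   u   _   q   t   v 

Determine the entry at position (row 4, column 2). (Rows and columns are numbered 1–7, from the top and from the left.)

row 2 has {q,u}; column 2 has {r,s,t,v} — only w is left for (r2,c2).
row 2 has {q,u,w}; column 3 has {q,r,s,t,u,w} — only v is left for (r2,c3).
row 4 has {r,t,w}; column 7 has {q,u,v} — only s is left for (r4,c7).
row 5 has {q,r,s,t,v}; column 7 has {q,s,u,v} — only w is left for (r5,c7).
row 6 has {s,u,v}; column 2 has {r,s,t,v,w} — only q is left for (r6,c2).
row 6 has {q,s,u,v}; column 5 has {q,r,u,v,w} — only t is left for (r6,c5).
row 7 has {q,r,s,t,u,v}; column 4 has {q,s,t} — only w is left for (r7,c4).
row 1 has {q,r,t,v}; column 4 has {q,s,t,w} — only u is left for (r1,c4).
row 2 has {q,u,v,w}; column 5 has {q,r,t,u,v,w} — only s is left for (r2,c5).
row 2 has {q,s,u,v,w}; column 6 has {t,v} — only r is left for (r2,c6).
row 2 has {q,r,s,u,v,w}; column 7 has {q,s,u,v,w} — only t is left for (r2,c7).
row 3 has {t,u,v,w}; column 7 has {q,s,t,u,v,w} — only r is left for (r3,c7).
row 4 has {r,s,t,w}; column 2 has {q,r,s,t,v,w} — only u is left for (r4,c2).

u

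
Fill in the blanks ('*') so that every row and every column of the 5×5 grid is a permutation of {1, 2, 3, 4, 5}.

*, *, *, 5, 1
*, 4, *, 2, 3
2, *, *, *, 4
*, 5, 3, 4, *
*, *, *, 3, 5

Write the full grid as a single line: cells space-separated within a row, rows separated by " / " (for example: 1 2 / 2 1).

3 2 4 5 1 / 5 4 1 2 3 / 2 3 5 1 4 / 1 5 3 4 2 / 4 1 2 3 5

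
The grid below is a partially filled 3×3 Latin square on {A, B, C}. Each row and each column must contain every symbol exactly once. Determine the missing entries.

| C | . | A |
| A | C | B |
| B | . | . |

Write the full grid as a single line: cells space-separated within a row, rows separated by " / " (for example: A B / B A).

C B A / A C B / B A C

(r1,c2) = B
(r3,c2) = A
(r3,c3) = C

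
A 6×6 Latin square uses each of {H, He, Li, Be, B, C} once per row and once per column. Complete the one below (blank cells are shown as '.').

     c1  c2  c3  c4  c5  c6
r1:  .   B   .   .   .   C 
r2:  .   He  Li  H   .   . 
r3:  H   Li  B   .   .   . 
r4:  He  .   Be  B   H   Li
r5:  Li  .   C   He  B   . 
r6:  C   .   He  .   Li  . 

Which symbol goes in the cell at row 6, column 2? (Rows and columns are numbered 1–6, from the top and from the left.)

row 1 has {B,C}; column 1 has {H,He,Li,C} — only Be is left for (r1,c1).
row 1 has {Be,B,C}; column 3 has {He,Li,Be,B,C} — only H is left for (r1,c3).
row 1 has {H,Be,B,C}; column 4 has {H,He,B} — only Li is left for (r1,c4).
row 1 has {H,Li,Be,B,C}; column 5 has {H,Li,B} — only He is left for (r1,c5).
row 2 has {H,He,Li}; column 1 has {H,He,Li,Be,C} — only B is left for (r2,c1).
row 2 has {H,He,Li,B}; column 6 has {Li,C} — only Be is left for (r2,c6).
row 3 has {H,Li,B}; column 6 has {Li,Be,C} — only He is left for (r3,c6).
row 4 has {H,He,Li,Be,B}; column 2 has {He,Li,B} — only C is left for (r4,c2).
row 5 has {He,Li,B,C}; column 6 has {He,Li,Be,C} — only H is left for (r5,c6).
row 6 has {He,Li,C}; column 4 has {H,He,Li,B} — only Be is left for (r6,c4).
row 6 has {He,Li,Be,C}; column 6 has {H,He,Li,Be,C} — only B is left for (r6,c6).
row 2 has {H,He,Li,Be,B}; column 5 has {H,He,Li,B} — only C is left for (r2,c5).
row 3 has {H,He,Li,B}; column 4 has {H,He,Li,Be,B} — only C is left for (r3,c4).
row 3 has {H,He,Li,B,C}; column 5 has {H,He,Li,B,C} — only Be is left for (r3,c5).
row 5 has {H,He,Li,B,C}; column 2 has {He,Li,B,C} — only Be is left for (r5,c2).
row 6 has {He,Li,Be,B,C}; column 2 has {He,Li,Be,B,C} — only H is left for (r6,c2).

H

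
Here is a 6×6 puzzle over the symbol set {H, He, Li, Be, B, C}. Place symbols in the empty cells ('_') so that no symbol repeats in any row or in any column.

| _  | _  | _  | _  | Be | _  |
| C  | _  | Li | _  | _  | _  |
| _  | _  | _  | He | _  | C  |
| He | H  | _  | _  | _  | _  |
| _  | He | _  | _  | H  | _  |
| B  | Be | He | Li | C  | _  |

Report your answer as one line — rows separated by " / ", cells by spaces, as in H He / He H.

Li C H B Be He / C B Li H He Be / H Li Be He B C / He H C Be Li B / Be He B C H Li / B Be He Li C H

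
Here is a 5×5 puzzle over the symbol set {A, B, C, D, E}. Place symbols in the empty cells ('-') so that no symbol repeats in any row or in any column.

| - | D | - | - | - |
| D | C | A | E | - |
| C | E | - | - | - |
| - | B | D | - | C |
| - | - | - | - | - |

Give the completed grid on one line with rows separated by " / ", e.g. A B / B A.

row 2 has {A,C,D,E}; column 5 has {C} — only B is left for (r2,c5).
row 3 has {C,E}; column 3 has {A,D} — only B is left for (r3,c3).
row 4 has {B,C,D}; column 4 has {E} — only A is left for (r4,c4).
row 5 is empty so far; column 2 has {B,C,D,E} — only A is left for (r5,c2).
row 3 has {B,C,E}; column 4 has {A,E} — only D is left for (r3,c4).
row 3 has {B,C,D,E}; column 5 has {B,C} — only A is left for (r3,c5).
row 4 has {A,B,C,D}; column 1 has {C,D} — only E is left for (r4,c1).
row 5 has {A}; column 1 has {C,D,E} — only B is left for (r5,c1).
row 5 has {A,B}; column 4 has {A,D,E} — only C is left for (r5,c4).
row 1 has {D}; column 1 has {B,C,D,E} — only A is left for (r1,c1).
row 1 has {A,D}; column 4 has {A,C,D,E} — only B is left for (r1,c4).
row 1 has {A,B,D}; column 5 has {A,B,C} — only E is left for (r1,c5).
row 5 has {A,B,C}; column 3 has {A,B,D} — only E is left for (r5,c3).
row 5 has {A,B,C,E}; column 5 has {A,B,C,E} — only D is left for (r5,c5).
row 1 has {A,B,D,E}; column 3 has {A,B,D,E} — only C is left for (r1,c3).

A D C B E / D C A E B / C E B D A / E B D A C / B A E C D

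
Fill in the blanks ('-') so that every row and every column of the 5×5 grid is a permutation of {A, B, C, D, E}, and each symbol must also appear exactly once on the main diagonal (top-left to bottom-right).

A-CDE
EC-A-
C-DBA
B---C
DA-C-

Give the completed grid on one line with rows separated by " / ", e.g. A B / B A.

row 1 has {A,C,D,E}; column 2 has {A,C} — only B is left for (r1,c2).
row 2 has {A,C,E}; column 3 has {C,D} — only B is left for (r2,c3).
row 2 has {A,B,C,E}; column 5 has {A,C,E} — only D is left for (r2,c5).
row 3 has {A,B,C,D}; column 2 has {A,B,C} — only E is left for (r3,c2).
row 4 has {B,C}; column 2 has {A,B,C,E} — only D is left for (r4,c2).
row 4 has {B,C,D}; column 4 has {A,B,C,D}; the diagonal has {A,C,D} — only E is left for (r4,c4).
row 5 has {A,C,D}; column 3 has {B,C,D} — only E is left for (r5,c3).
row 5 has {A,C,D,E}; column 5 has {A,C,D,E}; the diagonal has {A,C,D,E} — only B is left for (r5,c5).
row 4 has {B,C,D,E}; column 3 has {B,C,D,E} — only A is left for (r4,c3).

A B C D E / E C B A D / C E D B A / B D A E C / D A E C B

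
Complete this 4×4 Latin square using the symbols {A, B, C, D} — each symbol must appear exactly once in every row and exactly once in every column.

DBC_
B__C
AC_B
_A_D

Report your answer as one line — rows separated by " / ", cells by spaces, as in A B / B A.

At row 1, column 4: row 1 has {B,C,D}; column 4 has {B,C,D}; that leaves A.
At row 2, column 2: row 2 has {B,C}; column 2 has {A,B,C}; that leaves D.
At row 2, column 3: row 2 has {B,C,D}; column 3 has {C}; that leaves A.
At row 3, column 3: row 3 has {A,B,C}; column 3 has {A,C}; that leaves D.
At row 4, column 1: row 4 has {A,D}; column 1 has {A,B,D}; that leaves C.
At row 4, column 3: row 4 has {A,C,D}; column 3 has {A,C,D}; that leaves B.

D B C A / B D A C / A C D B / C A B D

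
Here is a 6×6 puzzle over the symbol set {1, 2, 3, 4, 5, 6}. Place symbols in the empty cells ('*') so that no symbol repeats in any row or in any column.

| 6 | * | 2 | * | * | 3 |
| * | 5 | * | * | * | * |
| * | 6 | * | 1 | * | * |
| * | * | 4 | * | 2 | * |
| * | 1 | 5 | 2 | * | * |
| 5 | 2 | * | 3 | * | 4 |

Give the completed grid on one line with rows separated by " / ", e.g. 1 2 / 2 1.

6 4 2 5 1 3 / 2 5 6 4 3 1 / 4 6 3 1 5 2 / 1 3 4 6 2 5 / 3 1 5 2 4 6 / 5 2 1 3 6 4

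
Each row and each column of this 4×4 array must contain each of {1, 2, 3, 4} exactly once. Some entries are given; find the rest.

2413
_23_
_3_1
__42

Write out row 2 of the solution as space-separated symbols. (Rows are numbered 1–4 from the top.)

1 2 3 4

row 2 has {2,3}; column 4 has {1,2,3} — only 4 is left for (r2,c4).
row 3 has {1,3}; column 1 has {2} — only 4 is left for (r3,c1).
row 3 has {1,3,4}; column 3 has {1,3,4} — only 2 is left for (r3,c3).
row 4 has {2,4}; column 2 has {2,3,4} — only 1 is left for (r4,c2).
row 2 has {2,3,4}; column 1 has {2,4} — only 1 is left for (r2,c1).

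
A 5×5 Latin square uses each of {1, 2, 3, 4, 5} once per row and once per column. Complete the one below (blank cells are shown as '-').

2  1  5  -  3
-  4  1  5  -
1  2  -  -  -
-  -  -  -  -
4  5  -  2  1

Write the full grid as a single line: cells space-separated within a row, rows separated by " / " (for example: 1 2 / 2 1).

(r1,c4) = 4
(r2,c1) = 3
(r2,c5) = 2
(r3,c4) = 3
(r4,c1) = 5
(r4,c2) = 3
(r4,c4) = 1
(r4,c5) = 4
(r5,c3) = 3
(r3,c3) = 4
(r3,c5) = 5
(r4,c3) = 2

2 1 5 4 3 / 3 4 1 5 2 / 1 2 4 3 5 / 5 3 2 1 4 / 4 5 3 2 1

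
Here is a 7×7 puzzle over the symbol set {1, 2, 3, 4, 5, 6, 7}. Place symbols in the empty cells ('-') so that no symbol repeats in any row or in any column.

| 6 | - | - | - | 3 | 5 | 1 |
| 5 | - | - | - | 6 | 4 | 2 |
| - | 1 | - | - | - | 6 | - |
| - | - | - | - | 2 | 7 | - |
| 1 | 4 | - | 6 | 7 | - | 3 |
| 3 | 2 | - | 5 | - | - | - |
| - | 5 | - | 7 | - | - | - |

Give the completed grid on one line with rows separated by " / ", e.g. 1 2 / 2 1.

(r1,c2) = 7
(r2,c2) = 3
(r2,c4) = 1
(r4,c1) = 4
(r4,c2) = 6
(r4,c4) = 3
(r4,c7) = 5
(r5,c6) = 2
(r6,c6) = 1
(r7,c1) = 2
(r7,c6) = 3
(r2,c3) = 7
(r3,c1) = 7
(r3,c7) = 4
(r4,c3) = 1
(r5,c3) = 5
(r6,c5) = 4
(r7,c5) = 1
(r7,c7) = 6
(r3,c4) = 2
(r3,c5) = 5
(r6,c3) = 6
(r6,c7) = 7
(r7,c3) = 4
(r1,c3) = 2
(r1,c4) = 4
(r3,c3) = 3

6 7 2 4 3 5 1 / 5 3 7 1 6 4 2 / 7 1 3 2 5 6 4 / 4 6 1 3 2 7 5 / 1 4 5 6 7 2 3 / 3 2 6 5 4 1 7 / 2 5 4 7 1 3 6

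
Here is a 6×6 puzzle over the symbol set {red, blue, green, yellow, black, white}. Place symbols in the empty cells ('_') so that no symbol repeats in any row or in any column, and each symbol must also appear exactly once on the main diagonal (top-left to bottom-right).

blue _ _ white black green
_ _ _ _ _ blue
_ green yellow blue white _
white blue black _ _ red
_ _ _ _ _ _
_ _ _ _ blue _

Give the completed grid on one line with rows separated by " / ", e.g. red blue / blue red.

blue yellow red white black green / yellow black white red green blue / red green yellow blue white black / white blue black green yellow red / green white blue black red yellow / black red green yellow blue white

(r1,c3) = red
(r3,c6) = black
(r4,c4) = green
(r4,c5) = yellow
(r5,c5) = red
(r6,c6) = white
(r1,c2) = yellow
(r2,c2) = black
(r2,c5) = green
(r3,c1) = red
(r5,c2) = white
(r5,c6) = yellow
(r6,c2) = red
(r6,c3) = green
(r2,c1) = yellow
(r2,c3) = white
(r2,c4) = red
(r5,c3) = blue
(r5,c4) = black
(r6,c1) = black
(r6,c4) = yellow
(r5,c1) = green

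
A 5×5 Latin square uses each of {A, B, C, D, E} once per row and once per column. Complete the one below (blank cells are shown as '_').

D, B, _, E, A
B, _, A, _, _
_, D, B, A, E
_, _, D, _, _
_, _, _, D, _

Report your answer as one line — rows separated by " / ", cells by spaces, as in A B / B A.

D B C E A / B E A C D / C D B A E / E A D B C / A C E D B

(r1,c3) = C
(r2,c4) = C
(r2,c5) = D
(r3,c1) = C
(r4,c4) = B
(r4,c5) = C
(r5,c3) = E
(r5,c5) = B
(r2,c2) = E
(r4,c2) = A
(r5,c1) = A
(r5,c2) = C
(r4,c1) = E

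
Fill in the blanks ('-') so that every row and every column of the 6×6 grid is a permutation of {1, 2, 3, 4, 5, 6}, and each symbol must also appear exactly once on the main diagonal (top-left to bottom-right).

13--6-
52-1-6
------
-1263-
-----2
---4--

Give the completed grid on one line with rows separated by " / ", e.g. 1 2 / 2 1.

1 3 5 2 6 4 / 5 2 3 1 4 6 / 3 6 4 5 2 1 / 4 1 2 6 3 5 / 6 4 1 3 5 2 / 2 5 6 4 1 3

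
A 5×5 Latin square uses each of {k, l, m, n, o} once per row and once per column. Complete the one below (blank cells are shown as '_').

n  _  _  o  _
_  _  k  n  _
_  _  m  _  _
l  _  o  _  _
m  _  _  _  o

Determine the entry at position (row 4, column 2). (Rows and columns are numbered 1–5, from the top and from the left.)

n

(r1,c3) = l
(r2,c1) = o
(r3,c1) = k
(r3,c4) = l
(r3,c5) = n
(r5,c3) = n
(r5,c4) = k
(r3,c2) = o
(r4,c4) = m
(r4,c5) = k
(r5,c2) = l
(r1,c5) = m
(r2,c2) = m
(r2,c5) = l
(r4,c2) = n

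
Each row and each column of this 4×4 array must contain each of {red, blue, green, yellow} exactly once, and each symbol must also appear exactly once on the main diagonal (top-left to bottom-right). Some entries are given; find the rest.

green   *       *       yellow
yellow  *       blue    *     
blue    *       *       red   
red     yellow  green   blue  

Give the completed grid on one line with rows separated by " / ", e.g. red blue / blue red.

(r1,c3) = red
(r2,c2) = red
(r2,c4) = green
(r3,c2) = green
(r3,c3) = yellow
(r1,c2) = blue

green blue red yellow / yellow red blue green / blue green yellow red / red yellow green blue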